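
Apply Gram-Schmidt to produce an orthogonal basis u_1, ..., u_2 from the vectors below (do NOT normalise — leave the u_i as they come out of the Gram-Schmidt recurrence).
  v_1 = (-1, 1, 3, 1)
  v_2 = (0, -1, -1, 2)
Orthogonal basis:
  u_1 = (-1, 1, 3, 1)
  u_2 = (-1/6, -5/6, -1/2, 13/6)

Apply the Gram-Schmidt recurrence
  u_1 = v_1
  u_i = v_i − Σ_{j<i} ((v_i · u_j) / (u_j · u_j)) · u_j.

Step by step this gives:
  u_1 = (-1, 1, 3, 1)
  u_2 = (-1/6, -5/6, -1/2, 13/6)

Orthogonality check:
  u_2 · u_1 = 0 (should be 0)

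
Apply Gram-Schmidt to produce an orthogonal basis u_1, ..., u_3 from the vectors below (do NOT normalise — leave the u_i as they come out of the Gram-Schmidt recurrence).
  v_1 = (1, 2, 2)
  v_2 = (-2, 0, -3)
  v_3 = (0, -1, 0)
Orthogonal basis:
  u_1 = (1, 2, 2)
  u_2 = (-10/9, 16/9, -11/9)
  u_3 = (-6/53, -1/53, 4/53)

Apply the Gram-Schmidt recurrence
  u_1 = v_1
  u_i = v_i − Σ_{j<i} ((v_i · u_j) / (u_j · u_j)) · u_j.

Step by step this gives:
  u_1 = (1, 2, 2)
  u_2 = (-10/9, 16/9, -11/9)
  u_3 = (-6/53, -1/53, 4/53)

Orthogonality check:
  u_2 · u_1 = 0 (should be 0)
  u_3 · u_1 = 0 (should be 0)
  u_3 · u_2 = 0 (should be 0)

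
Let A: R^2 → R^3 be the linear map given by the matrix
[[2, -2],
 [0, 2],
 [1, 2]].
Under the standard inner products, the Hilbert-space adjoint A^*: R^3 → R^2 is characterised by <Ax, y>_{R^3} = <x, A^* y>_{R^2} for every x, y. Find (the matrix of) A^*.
A^* = A^T =
[[2, 0, 1],
 [-2, 2, 2]]

For real matrices with standard dot products, the defining identity <Ax, y> = <x, A^* y> gives (Ax)^T y = x^T (A^*) y, i.e. x^T A^T y = x^T (A^*) y. Since this holds for all x, y, we must have A^* = A^T. Therefore
A^* =
[[2, 0, 1],
 [-2, 2, 2]].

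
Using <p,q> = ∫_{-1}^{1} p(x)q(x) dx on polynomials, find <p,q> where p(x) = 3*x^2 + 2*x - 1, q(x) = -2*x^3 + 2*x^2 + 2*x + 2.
<p,q> = 32/15

Expand the product: p(x)·q(x) = -6*x^5 + 2*x^4 + 12*x^3 + 8*x^2 + 2*x - 2.
∫_{-1}^{1} of each monomial x^k gives [2/(k+1) if k even, 0 if k odd]. Integrating term-by-term (or equivalently evaluating the antiderivative F(x) = -x^6 + 2*x^5/5 + 3*x^4 + 8*x^3/3 + x^2 - 2*x at the endpoints):
  F(1) − F(−1) = 61/15 − (29/15) = 32/15.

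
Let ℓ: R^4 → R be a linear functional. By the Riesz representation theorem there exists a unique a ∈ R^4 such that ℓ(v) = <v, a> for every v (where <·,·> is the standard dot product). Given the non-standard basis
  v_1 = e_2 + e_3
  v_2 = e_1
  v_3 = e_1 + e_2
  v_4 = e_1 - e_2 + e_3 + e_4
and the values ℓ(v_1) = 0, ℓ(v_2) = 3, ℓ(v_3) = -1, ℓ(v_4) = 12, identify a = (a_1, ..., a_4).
a = (3, -4, 4, 1)

Write a = (a_1, ..., a_4) in the standard basis. For each basis vector v_i, ℓ(v_i) = <v_i, a> is a linear equation in the a_j's. Collect the n equations into a matrix system V a = ℓ, where row i of V is v_i (expressed in the standard basis). Since V is invertible (lower-triangular with 1s on the diagonal, up to permutation), solve by back-substitution:
  V =
[[0, 1, 1, 0],
 [1, 0, 0, 0],
 [1, 1, 0, 0],
 [1, -1, 1, 1]]
  V a = (0, 3, -1, 12)
Solving gives a = (3, -4, 4, 1).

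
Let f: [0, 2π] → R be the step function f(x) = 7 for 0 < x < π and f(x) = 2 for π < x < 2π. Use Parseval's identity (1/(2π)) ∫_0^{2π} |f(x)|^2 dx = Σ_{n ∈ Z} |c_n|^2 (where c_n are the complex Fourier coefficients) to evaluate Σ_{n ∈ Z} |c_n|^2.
Σ |c_n|^2 = 53/2

Parseval equates the L^2 energy of f (normalised by 1/(2π)) with the ℓ^2 sum of its Fourier coefficients: (1/(2π)) ∫_0^{2π} |f|^2 = Σ |c_n|^2.
Compute the left side: (1/(2π)) [∫_0^π 7^2 dx + ∫_π^{2π} 2^2 dx] = (1/(2π)) · (49π + 4π) = (49 + 4)/2 = 53/2.
So Σ_{n ∈ Z} |c_n|^2 = 53/2.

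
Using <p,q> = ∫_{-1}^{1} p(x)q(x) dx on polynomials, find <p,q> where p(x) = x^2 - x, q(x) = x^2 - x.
<p,q> = 16/15

Expand the product: p(x)·q(x) = x^4 - 2*x^3 + x^2.
∫_{-1}^{1} of each monomial x^k gives [2/(k+1) if k even, 0 if k odd]. Integrating term-by-term (or equivalently evaluating the antiderivative F(x) = x^5/5 - x^4/2 + x^3/3 at the endpoints):
  F(1) − F(−1) = 1/30 − (-31/30) = 16/15.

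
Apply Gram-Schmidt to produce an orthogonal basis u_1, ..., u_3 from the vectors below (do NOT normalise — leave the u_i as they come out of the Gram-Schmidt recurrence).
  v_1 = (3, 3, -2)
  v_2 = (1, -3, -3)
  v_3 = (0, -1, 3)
Orthogonal basis:
  u_1 = (3, 3, -2)
  u_2 = (1, -3, -3)
  u_3 = (645/418, -301/418, 258/209)

Apply the Gram-Schmidt recurrence
  u_1 = v_1
  u_i = v_i − Σ_{j<i} ((v_i · u_j) / (u_j · u_j)) · u_j.

Step by step this gives:
  u_1 = (3, 3, -2)
  u_2 = (1, -3, -3)
  u_3 = (645/418, -301/418, 258/209)

Orthogonality check:
  u_2 · u_1 = 0 (should be 0)
  u_3 · u_1 = 0 (should be 0)
  u_3 · u_2 = 0 (should be 0)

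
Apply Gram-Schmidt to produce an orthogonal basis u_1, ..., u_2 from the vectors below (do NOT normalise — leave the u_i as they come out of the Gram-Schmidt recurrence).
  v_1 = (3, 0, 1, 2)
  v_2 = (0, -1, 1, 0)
Orthogonal basis:
  u_1 = (3, 0, 1, 2)
  u_2 = (-3/14, -1, 13/14, -1/7)

Apply the Gram-Schmidt recurrence
  u_1 = v_1
  u_i = v_i − Σ_{j<i} ((v_i · u_j) / (u_j · u_j)) · u_j.

Step by step this gives:
  u_1 = (3, 0, 1, 2)
  u_2 = (-3/14, -1, 13/14, -1/7)

Orthogonality check:
  u_2 · u_1 = 0 (should be 0)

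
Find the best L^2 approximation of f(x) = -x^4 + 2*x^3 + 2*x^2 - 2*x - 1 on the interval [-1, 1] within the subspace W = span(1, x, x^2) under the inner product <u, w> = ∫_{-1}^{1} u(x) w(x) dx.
g(x) = 8*x^2/7 - 4*x/5 - 32/35

The best approximation g ∈ W is the orthogonal projection of f onto W. Writing g = a_0 + a_1 x + a_2 x^2, the coefficients solve the normal equations G · a = b where
  G_{ij} = <φ_i, φ_j> and b_i = <f, φ_i>, with φ_0 = 1, φ_1 = x, φ_2 = x^2.
G =
  [2, 0, 2/3]
  [0, 2/3, 0]
  [2/3, 0, 2/5],
b = (-16/15, -8/15, -16/105).
Solving gives a_0 = -32/35, a_1 = -4/5, a_2 = 8/7, so
  g(x) = 8*x^2/7 - 4*x/5 - 32/35.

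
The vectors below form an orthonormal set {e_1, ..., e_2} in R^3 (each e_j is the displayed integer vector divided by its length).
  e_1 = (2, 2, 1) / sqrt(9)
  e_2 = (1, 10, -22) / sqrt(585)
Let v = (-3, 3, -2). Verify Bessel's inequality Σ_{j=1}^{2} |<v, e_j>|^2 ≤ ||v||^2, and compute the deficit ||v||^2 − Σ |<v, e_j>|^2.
Σ |<v, e_j>|^2 = 589/65; ||v||^2 = 22; deficit = 841/65

Write each e_j = u_j / sqrt(<u_j, u_j>) where u_j is the displayed integer vector. Then <v, e_j> = <v, u_j> / sqrt(<u_j, u_j>), so |<v, e_j>|^2 = <v, u_j>^2 / <u_j, u_j>.
Coefficients: <v, e_1> = -2/sqrt(9), <v, e_2> = 71/sqrt(585).
Square and sum: Σ |<v, e_j>|^2 = 589/65.
Compute ||v||^2 = v·v = 22.
Deficit = 22 − 589/65 = 841/65 ≥ 0, confirming Bessel's inequality. (The deficit equals ||v − Σ <v,e_j> e_j||^2, the squared distance from v to span{e_j}.)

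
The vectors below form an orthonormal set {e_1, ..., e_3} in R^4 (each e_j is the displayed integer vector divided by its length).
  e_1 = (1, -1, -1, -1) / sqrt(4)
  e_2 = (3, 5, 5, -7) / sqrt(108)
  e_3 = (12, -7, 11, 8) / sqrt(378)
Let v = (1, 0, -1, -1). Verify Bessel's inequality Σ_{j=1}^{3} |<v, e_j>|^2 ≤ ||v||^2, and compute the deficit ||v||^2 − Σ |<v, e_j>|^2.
Σ |<v, e_j>|^2 = 47/18; ||v||^2 = 3; deficit = 7/18

Write each e_j = u_j / sqrt(<u_j, u_j>) where u_j is the displayed integer vector. Then <v, e_j> = <v, u_j> / sqrt(<u_j, u_j>), so |<v, e_j>|^2 = <v, u_j>^2 / <u_j, u_j>.
Coefficients: <v, e_1> = 3/sqrt(4), <v, e_2> = 5/sqrt(108), <v, e_3> = -7/sqrt(378).
Square and sum: Σ |<v, e_j>|^2 = 47/18.
Compute ||v||^2 = v·v = 3.
Deficit = 3 − 47/18 = 7/18 ≥ 0, confirming Bessel's inequality. (The deficit equals ||v − Σ <v,e_j> e_j||^2, the squared distance from v to span{e_j}.)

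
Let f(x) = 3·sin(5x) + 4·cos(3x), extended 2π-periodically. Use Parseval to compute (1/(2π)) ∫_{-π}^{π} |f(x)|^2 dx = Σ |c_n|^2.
Σ |c_n|^2 = 25/2

Expand |f|^2 and use orthogonality of {sin(nx), cos(mx)} on [-π, π]:
  ∫_{-π}^{π} sin(nx)^2 dx = π, ∫ cos(mx)^2 dx = π, and cross terms integrate to 0.
So ∫_{-π}^{π} f(x)^2 dx = 3^2 · π + 4^2 · π = (9 + 16)π.
Divide by 2π: (9 + 16)/2 = 25/2.
By Parseval, this equals Σ |c_n|^2.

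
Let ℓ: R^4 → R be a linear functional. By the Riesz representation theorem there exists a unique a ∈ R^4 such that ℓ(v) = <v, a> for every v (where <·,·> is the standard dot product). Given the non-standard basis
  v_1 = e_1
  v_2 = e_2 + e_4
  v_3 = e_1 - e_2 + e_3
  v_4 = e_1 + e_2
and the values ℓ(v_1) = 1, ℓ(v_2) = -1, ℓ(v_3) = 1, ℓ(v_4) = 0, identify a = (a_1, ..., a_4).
a = (1, -1, -1, 0)

Write a = (a_1, ..., a_4) in the standard basis. For each basis vector v_i, ℓ(v_i) = <v_i, a> is a linear equation in the a_j's. Collect the n equations into a matrix system V a = ℓ, where row i of V is v_i (expressed in the standard basis). Since V is invertible (lower-triangular with 1s on the diagonal, up to permutation), solve by back-substitution:
  V =
[[1, 0, 0, 0],
 [0, 1, 0, 1],
 [1, -1, 1, 0],
 [1, 1, 0, 0]]
  V a = (1, -1, 1, 0)
Solving gives a = (1, -1, -1, 0).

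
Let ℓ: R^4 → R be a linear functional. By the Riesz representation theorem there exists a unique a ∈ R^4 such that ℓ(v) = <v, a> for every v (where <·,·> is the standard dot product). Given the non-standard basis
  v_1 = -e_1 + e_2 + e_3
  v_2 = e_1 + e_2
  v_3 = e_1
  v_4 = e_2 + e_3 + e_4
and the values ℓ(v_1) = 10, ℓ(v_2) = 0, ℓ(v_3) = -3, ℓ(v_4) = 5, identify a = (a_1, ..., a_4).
a = (-3, 3, 4, -2)

Write a = (a_1, ..., a_4) in the standard basis. For each basis vector v_i, ℓ(v_i) = <v_i, a> is a linear equation in the a_j's. Collect the n equations into a matrix system V a = ℓ, where row i of V is v_i (expressed in the standard basis). Since V is invertible (lower-triangular with 1s on the diagonal, up to permutation), solve by back-substitution:
  V =
[[-1, 1, 1, 0],
 [1, 1, 0, 0],
 [1, 0, 0, 0],
 [0, 1, 1, 1]]
  V a = (10, 0, -3, 5)
Solving gives a = (-3, 3, 4, -2).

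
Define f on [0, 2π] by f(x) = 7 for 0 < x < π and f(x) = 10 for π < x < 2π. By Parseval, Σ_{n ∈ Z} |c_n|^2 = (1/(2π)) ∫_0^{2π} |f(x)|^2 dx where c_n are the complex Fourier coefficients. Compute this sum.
Σ |c_n|^2 = 149/2

Parseval equates the L^2 energy of f (normalised by 1/(2π)) with the ℓ^2 sum of its Fourier coefficients: (1/(2π)) ∫_0^{2π} |f|^2 = Σ |c_n|^2.
Compute the left side: (1/(2π)) [∫_0^π 7^2 dx + ∫_π^{2π} 10^2 dx] = (1/(2π)) · (49π + 100π) = (49 + 100)/2 = 149/2.
So Σ_{n ∈ Z} |c_n|^2 = 149/2.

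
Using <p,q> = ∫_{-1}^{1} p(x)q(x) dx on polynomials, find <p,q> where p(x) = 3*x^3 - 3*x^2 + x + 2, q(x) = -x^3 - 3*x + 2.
<p,q> = -20/7

Expand the product: p(x)·q(x) = -3*x^6 + 3*x^5 - 10*x^4 + 13*x^3 - 9*x^2 - 4*x + 4.
∫_{-1}^{1} of each monomial x^k gives [2/(k+1) if k even, 0 if k odd]. Integrating term-by-term (or equivalently evaluating the antiderivative F(x) = -3*x^7/7 + x^6/2 - 2*x^5 + 13*x^4/4 - 3*x^3 - 2*x^2 + 4*x at the endpoints):
  F(1) − F(−1) = 9/28 − (89/28) = -20/7.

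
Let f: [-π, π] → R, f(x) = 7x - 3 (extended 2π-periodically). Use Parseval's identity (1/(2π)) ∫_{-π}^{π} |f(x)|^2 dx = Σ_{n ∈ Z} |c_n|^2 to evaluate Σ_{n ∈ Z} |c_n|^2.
Σ |c_n|^2 = 49π^2/3 + 9

Expand and integrate term by term over [-π, π]:
  ∫ (7x)^2 dx = 49·(2π^3/3); ∫ 2·7·(-3)·x dx = 0 (odd integrand); ∫ (-3)^2 dx = 9·2π.
So (1/(2π)) ∫_{-π}^{π} (7x - 3)^2 dx = 49π^2/3 + 9 = 49π^2/3 + 9.
Parseval ⇒ Σ |c_n|^2 = 49π^2/3 + 9.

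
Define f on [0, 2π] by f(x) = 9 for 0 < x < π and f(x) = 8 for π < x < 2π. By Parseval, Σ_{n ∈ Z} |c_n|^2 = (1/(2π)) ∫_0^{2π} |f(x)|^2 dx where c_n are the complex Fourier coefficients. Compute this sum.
Σ |c_n|^2 = 145/2

Parseval equates the L^2 energy of f (normalised by 1/(2π)) with the ℓ^2 sum of its Fourier coefficients: (1/(2π)) ∫_0^{2π} |f|^2 = Σ |c_n|^2.
Compute the left side: (1/(2π)) [∫_0^π 9^2 dx + ∫_π^{2π} 8^2 dx] = (1/(2π)) · (81π + 64π) = (81 + 64)/2 = 145/2.
So Σ_{n ∈ Z} |c_n|^2 = 145/2.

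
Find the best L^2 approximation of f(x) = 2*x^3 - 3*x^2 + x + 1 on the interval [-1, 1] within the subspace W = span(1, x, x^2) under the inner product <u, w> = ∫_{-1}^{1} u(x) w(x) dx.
g(x) = -3*x^2 + 11*x/5 + 1

The best approximation g ∈ W is the orthogonal projection of f onto W. Writing g = a_0 + a_1 x + a_2 x^2, the coefficients solve the normal equations G · a = b where
  G_{ij} = <φ_i, φ_j> and b_i = <f, φ_i>, with φ_0 = 1, φ_1 = x, φ_2 = x^2.
G =
  [2, 0, 2/3]
  [0, 2/3, 0]
  [2/3, 0, 2/5],
b = (0, 22/15, -8/15).
Solving gives a_0 = 1, a_1 = 11/5, a_2 = -3, so
  g(x) = -3*x^2 + 11*x/5 + 1.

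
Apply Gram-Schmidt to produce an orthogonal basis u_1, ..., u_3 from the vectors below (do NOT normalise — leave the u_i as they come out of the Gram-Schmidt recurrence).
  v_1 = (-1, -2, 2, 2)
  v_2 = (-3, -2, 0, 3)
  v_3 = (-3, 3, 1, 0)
Orthogonal basis:
  u_1 = (-1, -2, 2, 2)
  u_2 = (-2, 0, -2, 1)
  u_3 = (-256/117, 37/13, 239/117, -34/117)

Apply the Gram-Schmidt recurrence
  u_1 = v_1
  u_i = v_i − Σ_{j<i} ((v_i · u_j) / (u_j · u_j)) · u_j.

Step by step this gives:
  u_1 = (-1, -2, 2, 2)
  u_2 = (-2, 0, -2, 1)
  u_3 = (-256/117, 37/13, 239/117, -34/117)

Orthogonality check:
  u_2 · u_1 = 0 (should be 0)
  u_3 · u_1 = 0 (should be 0)
  u_3 · u_2 = 0 (should be 0)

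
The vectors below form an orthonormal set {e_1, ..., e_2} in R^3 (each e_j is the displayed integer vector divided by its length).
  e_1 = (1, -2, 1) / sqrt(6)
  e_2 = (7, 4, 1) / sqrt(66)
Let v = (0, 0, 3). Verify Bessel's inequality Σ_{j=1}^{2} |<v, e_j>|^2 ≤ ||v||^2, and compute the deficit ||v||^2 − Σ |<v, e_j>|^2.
Σ |<v, e_j>|^2 = 18/11; ||v||^2 = 9; deficit = 81/11

Write each e_j = u_j / sqrt(<u_j, u_j>) where u_j is the displayed integer vector. Then <v, e_j> = <v, u_j> / sqrt(<u_j, u_j>), so |<v, e_j>|^2 = <v, u_j>^2 / <u_j, u_j>.
Coefficients: <v, e_1> = 3/sqrt(6), <v, e_2> = 3/sqrt(66).
Square and sum: Σ |<v, e_j>|^2 = 18/11.
Compute ||v||^2 = v·v = 9.
Deficit = 9 − 18/11 = 81/11 ≥ 0, confirming Bessel's inequality. (The deficit equals ||v − Σ <v,e_j> e_j||^2, the squared distance from v to span{e_j}.)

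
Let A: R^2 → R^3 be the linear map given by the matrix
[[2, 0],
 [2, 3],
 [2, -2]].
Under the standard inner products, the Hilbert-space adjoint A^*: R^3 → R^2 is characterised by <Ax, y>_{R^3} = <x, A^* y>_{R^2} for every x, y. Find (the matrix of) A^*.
A^* = A^T =
[[2, 2, 2],
 [0, 3, -2]]

For real matrices with standard dot products, the defining identity <Ax, y> = <x, A^* y> gives (Ax)^T y = x^T (A^*) y, i.e. x^T A^T y = x^T (A^*) y. Since this holds for all x, y, we must have A^* = A^T. Therefore
A^* =
[[2, 2, 2],
 [0, 3, -2]].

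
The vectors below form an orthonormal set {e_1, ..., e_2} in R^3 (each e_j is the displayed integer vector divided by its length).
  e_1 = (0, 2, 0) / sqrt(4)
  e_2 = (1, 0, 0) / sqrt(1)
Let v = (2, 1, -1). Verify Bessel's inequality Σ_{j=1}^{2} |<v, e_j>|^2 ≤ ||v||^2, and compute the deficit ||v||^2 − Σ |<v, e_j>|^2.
Σ |<v, e_j>|^2 = 5; ||v||^2 = 6; deficit = 1

Write each e_j = u_j / sqrt(<u_j, u_j>) where u_j is the displayed integer vector. Then <v, e_j> = <v, u_j> / sqrt(<u_j, u_j>), so |<v, e_j>|^2 = <v, u_j>^2 / <u_j, u_j>.
Coefficients: <v, e_1> = 2/sqrt(4), <v, e_2> = 2/sqrt(1).
Square and sum: Σ |<v, e_j>|^2 = 5.
Compute ||v||^2 = v·v = 6.
Deficit = 6 − 5 = 1 ≥ 0, confirming Bessel's inequality. (The deficit equals ||v − Σ <v,e_j> e_j||^2, the squared distance from v to span{e_j}.)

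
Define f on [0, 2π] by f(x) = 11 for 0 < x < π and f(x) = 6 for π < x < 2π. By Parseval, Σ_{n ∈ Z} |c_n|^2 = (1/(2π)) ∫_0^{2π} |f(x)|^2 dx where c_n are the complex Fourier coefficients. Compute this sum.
Σ |c_n|^2 = 157/2

Parseval equates the L^2 energy of f (normalised by 1/(2π)) with the ℓ^2 sum of its Fourier coefficients: (1/(2π)) ∫_0^{2π} |f|^2 = Σ |c_n|^2.
Compute the left side: (1/(2π)) [∫_0^π 11^2 dx + ∫_π^{2π} 6^2 dx] = (1/(2π)) · (121π + 36π) = (121 + 36)/2 = 157/2.
So Σ_{n ∈ Z} |c_n|^2 = 157/2.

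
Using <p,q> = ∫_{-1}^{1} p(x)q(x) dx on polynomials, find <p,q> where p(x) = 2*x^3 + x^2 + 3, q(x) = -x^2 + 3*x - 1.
<p,q> = -20/3

Expand the product: p(x)·q(x) = -2*x^5 + 5*x^4 + x^3 - 4*x^2 + 9*x - 3.
∫_{-1}^{1} of each monomial x^k gives [2/(k+1) if k even, 0 if k odd]. Integrating term-by-term (or equivalently evaluating the antiderivative F(x) = -x^6/3 + x^5 + x^4/4 - 4*x^3/3 + 9*x^2/2 - 3*x at the endpoints):
  F(1) − F(−1) = 13/12 − (31/4) = -20/3.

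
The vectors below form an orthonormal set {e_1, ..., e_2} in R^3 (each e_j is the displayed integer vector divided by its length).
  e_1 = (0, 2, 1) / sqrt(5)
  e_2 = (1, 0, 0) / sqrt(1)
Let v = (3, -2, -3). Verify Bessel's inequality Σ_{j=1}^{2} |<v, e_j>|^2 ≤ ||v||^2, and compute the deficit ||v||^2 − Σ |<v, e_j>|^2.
Σ |<v, e_j>|^2 = 94/5; ||v||^2 = 22; deficit = 16/5

Write each e_j = u_j / sqrt(<u_j, u_j>) where u_j is the displayed integer vector. Then <v, e_j> = <v, u_j> / sqrt(<u_j, u_j>), so |<v, e_j>|^2 = <v, u_j>^2 / <u_j, u_j>.
Coefficients: <v, e_1> = -7/sqrt(5), <v, e_2> = 3/sqrt(1).
Square and sum: Σ |<v, e_j>|^2 = 94/5.
Compute ||v||^2 = v·v = 22.
Deficit = 22 − 94/5 = 16/5 ≥ 0, confirming Bessel's inequality. (The deficit equals ||v − Σ <v,e_j> e_j||^2, the squared distance from v to span{e_j}.)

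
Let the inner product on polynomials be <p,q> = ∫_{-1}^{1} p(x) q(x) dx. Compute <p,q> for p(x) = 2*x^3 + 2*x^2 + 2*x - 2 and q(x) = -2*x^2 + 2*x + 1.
<p,q> = 8/3

Expand the product: p(x)·q(x) = -4*x^5 + 2*x^3 + 10*x^2 - 2*x - 2.
∫_{-1}^{1} of each monomial x^k gives [2/(k+1) if k even, 0 if k odd]. Integrating term-by-term (or equivalently evaluating the antiderivative F(x) = -2*x^6/3 + x^4/2 + 10*x^3/3 - x^2 - 2*x at the endpoints):
  F(1) − F(−1) = 1/6 − (-5/2) = 8/3.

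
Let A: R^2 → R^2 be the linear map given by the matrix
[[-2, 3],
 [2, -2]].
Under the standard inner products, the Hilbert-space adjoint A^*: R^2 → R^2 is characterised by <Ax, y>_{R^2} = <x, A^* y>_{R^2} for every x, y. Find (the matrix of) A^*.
A^* = A^T =
[[-2, 2],
 [3, -2]]

For real matrices with standard dot products, the defining identity <Ax, y> = <x, A^* y> gives (Ax)^T y = x^T (A^*) y, i.e. x^T A^T y = x^T (A^*) y. Since this holds for all x, y, we must have A^* = A^T. Therefore
A^* =
[[-2, 2],
 [3, -2]].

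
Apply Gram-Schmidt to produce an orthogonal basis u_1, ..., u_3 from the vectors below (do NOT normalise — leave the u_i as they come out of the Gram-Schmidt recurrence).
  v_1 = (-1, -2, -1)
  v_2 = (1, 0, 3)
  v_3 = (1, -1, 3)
Orthogonal basis:
  u_1 = (-1, -2, -1)
  u_2 = (1/3, -4/3, 7/3)
  u_3 = (3/11, -1/11, -1/11)

Apply the Gram-Schmidt recurrence
  u_1 = v_1
  u_i = v_i − Σ_{j<i} ((v_i · u_j) / (u_j · u_j)) · u_j.

Step by step this gives:
  u_1 = (-1, -2, -1)
  u_2 = (1/3, -4/3, 7/3)
  u_3 = (3/11, -1/11, -1/11)

Orthogonality check:
  u_2 · u_1 = 0 (should be 0)
  u_3 · u_1 = 0 (should be 0)
  u_3 · u_2 = 0 (should be 0)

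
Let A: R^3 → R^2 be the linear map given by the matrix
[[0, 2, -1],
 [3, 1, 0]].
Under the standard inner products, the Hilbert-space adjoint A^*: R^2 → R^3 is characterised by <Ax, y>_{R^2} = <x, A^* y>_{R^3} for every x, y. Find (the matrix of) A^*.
A^* = A^T =
[[0, 3],
 [2, 1],
 [-1, 0]]

For real matrices with standard dot products, the defining identity <Ax, y> = <x, A^* y> gives (Ax)^T y = x^T (A^*) y, i.e. x^T A^T y = x^T (A^*) y. Since this holds for all x, y, we must have A^* = A^T. Therefore
A^* =
[[0, 3],
 [2, 1],
 [-1, 0]].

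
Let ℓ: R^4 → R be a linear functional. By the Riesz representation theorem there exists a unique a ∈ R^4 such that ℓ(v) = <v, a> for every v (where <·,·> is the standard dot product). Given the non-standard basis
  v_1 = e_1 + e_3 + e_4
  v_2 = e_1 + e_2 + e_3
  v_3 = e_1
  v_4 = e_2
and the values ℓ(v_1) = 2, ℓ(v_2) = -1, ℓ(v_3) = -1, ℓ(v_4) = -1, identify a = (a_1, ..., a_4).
a = (-1, -1, 1, 2)

Write a = (a_1, ..., a_4) in the standard basis. For each basis vector v_i, ℓ(v_i) = <v_i, a> is a linear equation in the a_j's. Collect the n equations into a matrix system V a = ℓ, where row i of V is v_i (expressed in the standard basis). Since V is invertible (lower-triangular with 1s on the diagonal, up to permutation), solve by back-substitution:
  V =
[[1, 0, 1, 1],
 [1, 1, 1, 0],
 [1, 0, 0, 0],
 [0, 1, 0, 0]]
  V a = (2, -1, -1, -1)
Solving gives a = (-1, -1, 1, 2).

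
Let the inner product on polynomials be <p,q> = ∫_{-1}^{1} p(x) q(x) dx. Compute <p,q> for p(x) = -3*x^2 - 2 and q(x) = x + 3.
<p,q> = -18

Expand the product: p(x)·q(x) = -3*x^3 - 9*x^2 - 2*x - 6.
∫_{-1}^{1} of each monomial x^k gives [2/(k+1) if k even, 0 if k odd]. Integrating term-by-term (or equivalently evaluating the antiderivative F(x) = -3*x^4/4 - 3*x^3 - x^2 - 6*x at the endpoints):
  F(1) − F(−1) = -43/4 − (29/4) = -18.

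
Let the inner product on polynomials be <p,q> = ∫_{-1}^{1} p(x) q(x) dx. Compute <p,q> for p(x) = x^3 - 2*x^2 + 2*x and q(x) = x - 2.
<p,q> = 22/5

Expand the product: p(x)·q(x) = x^4 - 4*x^3 + 6*x^2 - 4*x.
∫_{-1}^{1} of each monomial x^k gives [2/(k+1) if k even, 0 if k odd]. Integrating term-by-term (or equivalently evaluating the antiderivative F(x) = x^5/5 - x^4 + 2*x^3 - 2*x^2 at the endpoints):
  F(1) − F(−1) = -4/5 − (-26/5) = 22/5.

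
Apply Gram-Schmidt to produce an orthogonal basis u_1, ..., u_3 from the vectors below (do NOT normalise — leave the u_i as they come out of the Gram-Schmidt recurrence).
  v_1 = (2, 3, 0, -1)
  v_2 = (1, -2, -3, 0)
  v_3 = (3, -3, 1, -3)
Orthogonal basis:
  u_1 = (2, 3, 0, -1)
  u_2 = (11/7, -8/7, -3, -2/7)
  u_3 = (34/15, -37/15, 12/5, -43/15)

Apply the Gram-Schmidt recurrence
  u_1 = v_1
  u_i = v_i − Σ_{j<i} ((v_i · u_j) / (u_j · u_j)) · u_j.

Step by step this gives:
  u_1 = (2, 3, 0, -1)
  u_2 = (11/7, -8/7, -3, -2/7)
  u_3 = (34/15, -37/15, 12/5, -43/15)

Orthogonality check:
  u_2 · u_1 = 0 (should be 0)
  u_3 · u_1 = 0 (should be 0)
  u_3 · u_2 = 0 (should be 0)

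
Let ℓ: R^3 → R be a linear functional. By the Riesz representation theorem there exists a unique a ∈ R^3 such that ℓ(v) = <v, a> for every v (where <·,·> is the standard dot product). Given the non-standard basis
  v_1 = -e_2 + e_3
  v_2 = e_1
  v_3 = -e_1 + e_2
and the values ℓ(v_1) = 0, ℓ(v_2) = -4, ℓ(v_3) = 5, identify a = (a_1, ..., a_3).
a = (-4, 1, 1)

Write a = (a_1, ..., a_3) in the standard basis. For each basis vector v_i, ℓ(v_i) = <v_i, a> is a linear equation in the a_j's. Collect the n equations into a matrix system V a = ℓ, where row i of V is v_i (expressed in the standard basis). Since V is invertible (lower-triangular with 1s on the diagonal, up to permutation), solve by back-substitution:
  V =
[[0, -1, 1],
 [1, 0, 0],
 [-1, 1, 0]]
  V a = (0, -4, 5)
Solving gives a = (-4, 1, 1).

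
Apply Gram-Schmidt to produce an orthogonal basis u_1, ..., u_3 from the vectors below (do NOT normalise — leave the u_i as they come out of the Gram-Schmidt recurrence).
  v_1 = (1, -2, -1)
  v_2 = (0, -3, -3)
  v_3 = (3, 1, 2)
Orthogonal basis:
  u_1 = (1, -2, -1)
  u_2 = (-3/2, 0, -3/2)
  u_3 = (2/3, 2/3, -2/3)

Apply the Gram-Schmidt recurrence
  u_1 = v_1
  u_i = v_i − Σ_{j<i} ((v_i · u_j) / (u_j · u_j)) · u_j.

Step by step this gives:
  u_1 = (1, -2, -1)
  u_2 = (-3/2, 0, -3/2)
  u_3 = (2/3, 2/3, -2/3)

Orthogonality check:
  u_2 · u_1 = 0 (should be 0)
  u_3 · u_1 = 0 (should be 0)
  u_3 · u_2 = 0 (should be 0)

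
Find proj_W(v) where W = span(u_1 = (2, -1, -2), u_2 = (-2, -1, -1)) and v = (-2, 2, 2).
proj_W(v) = (-100/53, 70/53, 130/53)

Set up U = [u_1 | ... | u_2] ∈ R^(3×2). The projector onto W = col(U) is P = U (U^T U)^(-1) U^T.
Compute U^T U =
  [9, -1]
  [-1, 6],
and U^T v = (-10, 0).
Solve U^T U · c = U^T v for the coefficients: c = (-60/53, -10/53). The projection is proj_W(v) = U c.
Check: (v - proj_W(v)) · u_1 = 0  (should be 0).
Check: (v - proj_W(v)) · u_2 = 0  (should be 0).
Result: proj_W(v) = (-100/53, 70/53, 130/53).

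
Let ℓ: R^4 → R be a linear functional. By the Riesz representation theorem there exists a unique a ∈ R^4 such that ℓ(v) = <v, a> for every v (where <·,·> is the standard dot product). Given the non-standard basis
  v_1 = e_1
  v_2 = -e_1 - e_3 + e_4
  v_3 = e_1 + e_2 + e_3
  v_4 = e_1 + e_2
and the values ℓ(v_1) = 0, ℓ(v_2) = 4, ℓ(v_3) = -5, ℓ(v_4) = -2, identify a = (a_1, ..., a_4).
a = (0, -2, -3, 1)

Write a = (a_1, ..., a_4) in the standard basis. For each basis vector v_i, ℓ(v_i) = <v_i, a> is a linear equation in the a_j's. Collect the n equations into a matrix system V a = ℓ, where row i of V is v_i (expressed in the standard basis). Since V is invertible (lower-triangular with 1s on the diagonal, up to permutation), solve by back-substitution:
  V =
[[1, 0, 0, 0],
 [-1, 0, -1, 1],
 [1, 1, 1, 0],
 [1, 1, 0, 0]]
  V a = (0, 4, -5, -2)
Solving gives a = (0, -2, -3, 1).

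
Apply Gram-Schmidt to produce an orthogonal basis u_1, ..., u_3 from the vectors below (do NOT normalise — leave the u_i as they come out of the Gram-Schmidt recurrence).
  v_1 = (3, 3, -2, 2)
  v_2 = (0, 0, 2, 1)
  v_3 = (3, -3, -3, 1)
Orthogonal basis:
  u_1 = (3, 3, -2, 2)
  u_2 = (3/13, 3/13, 24/13, 15/13)
  u_3 = (16/7, -26/7, -5/7, 10/7)

Apply the Gram-Schmidt recurrence
  u_1 = v_1
  u_i = v_i − Σ_{j<i} ((v_i · u_j) / (u_j · u_j)) · u_j.

Step by step this gives:
  u_1 = (3, 3, -2, 2)
  u_2 = (3/13, 3/13, 24/13, 15/13)
  u_3 = (16/7, -26/7, -5/7, 10/7)

Orthogonality check:
  u_2 · u_1 = 0 (should be 0)
  u_3 · u_1 = 0 (should be 0)
  u_3 · u_2 = 0 (should be 0)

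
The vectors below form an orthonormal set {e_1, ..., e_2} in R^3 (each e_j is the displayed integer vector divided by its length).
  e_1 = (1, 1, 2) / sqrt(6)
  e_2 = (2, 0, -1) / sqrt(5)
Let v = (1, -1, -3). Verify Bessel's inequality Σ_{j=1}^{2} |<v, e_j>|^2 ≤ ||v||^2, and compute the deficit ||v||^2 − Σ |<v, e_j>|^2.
Σ |<v, e_j>|^2 = 11; ||v||^2 = 11; deficit = 0

Write each e_j = u_j / sqrt(<u_j, u_j>) where u_j is the displayed integer vector. Then <v, e_j> = <v, u_j> / sqrt(<u_j, u_j>), so |<v, e_j>|^2 = <v, u_j>^2 / <u_j, u_j>.
Coefficients: <v, e_1> = -6/sqrt(6), <v, e_2> = 5/sqrt(5).
Square and sum: Σ |<v, e_j>|^2 = 11.
Compute ||v||^2 = v·v = 11.
Deficit = 11 − 11 = 0 ≥ 0, confirming Bessel's inequality. (The deficit equals ||v − Σ <v,e_j> e_j||^2, the squared distance from v to span{e_j}.)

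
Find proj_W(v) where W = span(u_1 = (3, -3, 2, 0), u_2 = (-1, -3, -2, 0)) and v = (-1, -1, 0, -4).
proj_W(v) = (-7/19, -15/19, -12/19, 0)

Set up U = [u_1 | ... | u_2] ∈ R^(4×2). The projector onto W = col(U) is P = U (U^T U)^(-1) U^T.
Compute U^T U =
  [22, 2]
  [2, 14],
and U^T v = (0, 4).
Solve U^T U · c = U^T v for the coefficients: c = (-1/38, 11/38). The projection is proj_W(v) = U c.
Check: (v - proj_W(v)) · u_1 = 0  (should be 0).
Check: (v - proj_W(v)) · u_2 = 0  (should be 0).
Result: proj_W(v) = (-7/19, -15/19, -12/19, 0).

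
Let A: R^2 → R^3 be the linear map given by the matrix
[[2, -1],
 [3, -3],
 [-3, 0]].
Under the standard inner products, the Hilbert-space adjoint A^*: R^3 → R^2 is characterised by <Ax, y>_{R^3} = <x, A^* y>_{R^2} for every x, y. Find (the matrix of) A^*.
A^* = A^T =
[[2, 3, -3],
 [-1, -3, 0]]

For real matrices with standard dot products, the defining identity <Ax, y> = <x, A^* y> gives (Ax)^T y = x^T (A^*) y, i.e. x^T A^T y = x^T (A^*) y. Since this holds for all x, y, we must have A^* = A^T. Therefore
A^* =
[[2, 3, -3],
 [-1, -3, 0]].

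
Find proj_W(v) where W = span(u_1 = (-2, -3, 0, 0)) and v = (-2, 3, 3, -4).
proj_W(v) = (10/13, 15/13, 0, 0)

Set up U = [u_1 | ... | u_1] ∈ R^(4×1). The projector onto W = col(U) is P = U (U^T U)^(-1) U^T.
Compute U^T U =
  [13],
and U^T v = (-5).
Solve U^T U · c = U^T v for the coefficients: c = (-5/13). The projection is proj_W(v) = U c.
Check: (v - proj_W(v)) · u_1 = 0  (should be 0).
Result: proj_W(v) = (10/13, 15/13, 0, 0).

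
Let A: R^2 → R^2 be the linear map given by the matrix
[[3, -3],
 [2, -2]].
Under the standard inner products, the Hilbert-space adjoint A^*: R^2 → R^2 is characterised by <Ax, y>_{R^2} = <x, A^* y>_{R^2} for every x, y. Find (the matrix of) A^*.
A^* = A^T =
[[3, 2],
 [-3, -2]]

For real matrices with standard dot products, the defining identity <Ax, y> = <x, A^* y> gives (Ax)^T y = x^T (A^*) y, i.e. x^T A^T y = x^T (A^*) y. Since this holds for all x, y, we must have A^* = A^T. Therefore
A^* =
[[3, 2],
 [-3, -2]].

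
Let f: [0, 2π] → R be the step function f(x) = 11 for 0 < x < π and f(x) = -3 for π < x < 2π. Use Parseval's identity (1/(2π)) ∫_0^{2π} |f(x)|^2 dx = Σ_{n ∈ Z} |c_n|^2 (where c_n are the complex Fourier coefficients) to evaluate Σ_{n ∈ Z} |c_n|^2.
Σ |c_n|^2 = 65

Parseval equates the L^2 energy of f (normalised by 1/(2π)) with the ℓ^2 sum of its Fourier coefficients: (1/(2π)) ∫_0^{2π} |f|^2 = Σ |c_n|^2.
Compute the left side: (1/(2π)) [∫_0^π 11^2 dx + ∫_π^{2π} (-3)^2 dx] = (1/(2π)) · (121π + 9π) = (121 + 9)/2 = 65.
So Σ_{n ∈ Z} |c_n|^2 = 65.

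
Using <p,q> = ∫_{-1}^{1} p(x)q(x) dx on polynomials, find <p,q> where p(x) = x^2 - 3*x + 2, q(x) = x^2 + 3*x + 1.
<p,q> = 2/5

Expand the product: p(x)·q(x) = x^4 - 6*x^2 + 3*x + 2.
∫_{-1}^{1} of each monomial x^k gives [2/(k+1) if k even, 0 if k odd]. Integrating term-by-term (or equivalently evaluating the antiderivative F(x) = x^5/5 - 2*x^3 + 3*x^2/2 + 2*x at the endpoints):
  F(1) − F(−1) = 17/10 − (13/10) = 2/5.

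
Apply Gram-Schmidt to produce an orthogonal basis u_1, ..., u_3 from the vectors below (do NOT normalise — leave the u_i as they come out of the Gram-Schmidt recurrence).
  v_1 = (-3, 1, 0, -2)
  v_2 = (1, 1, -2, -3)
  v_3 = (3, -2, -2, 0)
Orthogonal basis:
  u_1 = (-3, 1, 0, -2)
  u_2 = (13/7, 5/7, -2, -17/7)
  u_3 = (-87/194, -317/194, -80/97, -14/97)

Apply the Gram-Schmidt recurrence
  u_1 = v_1
  u_i = v_i − Σ_{j<i} ((v_i · u_j) / (u_j · u_j)) · u_j.

Step by step this gives:
  u_1 = (-3, 1, 0, -2)
  u_2 = (13/7, 5/7, -2, -17/7)
  u_3 = (-87/194, -317/194, -80/97, -14/97)

Orthogonality check:
  u_2 · u_1 = 0 (should be 0)
  u_3 · u_1 = 0 (should be 0)
  u_3 · u_2 = 0 (should be 0)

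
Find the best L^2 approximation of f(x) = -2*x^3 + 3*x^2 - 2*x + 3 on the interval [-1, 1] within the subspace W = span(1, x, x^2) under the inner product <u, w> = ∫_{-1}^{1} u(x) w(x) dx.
g(x) = 3*x^2 - 16*x/5 + 3

The best approximation g ∈ W is the orthogonal projection of f onto W. Writing g = a_0 + a_1 x + a_2 x^2, the coefficients solve the normal equations G · a = b where
  G_{ij} = <φ_i, φ_j> and b_i = <f, φ_i>, with φ_0 = 1, φ_1 = x, φ_2 = x^2.
G =
  [2, 0, 2/3]
  [0, 2/3, 0]
  [2/3, 0, 2/5],
b = (8, -32/15, 16/5).
Solving gives a_0 = 3, a_1 = -16/5, a_2 = 3, so
  g(x) = 3*x^2 - 16*x/5 + 3.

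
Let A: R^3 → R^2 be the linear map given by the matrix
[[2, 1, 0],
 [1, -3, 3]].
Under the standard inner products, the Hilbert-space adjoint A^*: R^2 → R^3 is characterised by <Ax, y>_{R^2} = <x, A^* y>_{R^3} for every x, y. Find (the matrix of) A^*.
A^* = A^T =
[[2, 1],
 [1, -3],
 [0, 3]]

For real matrices with standard dot products, the defining identity <Ax, y> = <x, A^* y> gives (Ax)^T y = x^T (A^*) y, i.e. x^T A^T y = x^T (A^*) y. Since this holds for all x, y, we must have A^* = A^T. Therefore
A^* =
[[2, 1],
 [1, -3],
 [0, 3]].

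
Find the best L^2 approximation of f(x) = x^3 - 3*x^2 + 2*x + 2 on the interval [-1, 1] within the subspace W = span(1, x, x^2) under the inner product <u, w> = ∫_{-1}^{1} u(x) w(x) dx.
g(x) = -3*x^2 + 13*x/5 + 2

The best approximation g ∈ W is the orthogonal projection of f onto W. Writing g = a_0 + a_1 x + a_2 x^2, the coefficients solve the normal equations G · a = b where
  G_{ij} = <φ_i, φ_j> and b_i = <f, φ_i>, with φ_0 = 1, φ_1 = x, φ_2 = x^2.
G =
  [2, 0, 2/3]
  [0, 2/3, 0]
  [2/3, 0, 2/5],
b = (2, 26/15, 2/15).
Solving gives a_0 = 2, a_1 = 13/5, a_2 = -3, so
  g(x) = -3*x^2 + 13*x/5 + 2.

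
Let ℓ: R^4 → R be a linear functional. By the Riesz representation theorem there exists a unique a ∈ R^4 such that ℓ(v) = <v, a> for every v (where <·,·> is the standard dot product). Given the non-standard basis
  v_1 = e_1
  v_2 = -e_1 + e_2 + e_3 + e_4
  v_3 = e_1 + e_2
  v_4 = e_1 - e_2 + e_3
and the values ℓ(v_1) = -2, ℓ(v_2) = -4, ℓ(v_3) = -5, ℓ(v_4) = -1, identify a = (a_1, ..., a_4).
a = (-2, -3, -2, -1)

Write a = (a_1, ..., a_4) in the standard basis. For each basis vector v_i, ℓ(v_i) = <v_i, a> is a linear equation in the a_j's. Collect the n equations into a matrix system V a = ℓ, where row i of V is v_i (expressed in the standard basis). Since V is invertible (lower-triangular with 1s on the diagonal, up to permutation), solve by back-substitution:
  V =
[[1, 0, 0, 0],
 [-1, 1, 1, 1],
 [1, 1, 0, 0],
 [1, -1, 1, 0]]
  V a = (-2, -4, -5, -1)
Solving gives a = (-2, -3, -2, -1).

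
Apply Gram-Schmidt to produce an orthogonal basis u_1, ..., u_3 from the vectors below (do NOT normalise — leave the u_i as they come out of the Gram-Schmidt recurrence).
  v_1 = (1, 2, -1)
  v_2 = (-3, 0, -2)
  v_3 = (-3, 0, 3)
Orthogonal basis:
  u_1 = (1, 2, -1)
  u_2 = (-17/6, 1/3, -13/6)
  u_3 = (-120/77, 150/77, 180/77)

Apply the Gram-Schmidt recurrence
  u_1 = v_1
  u_i = v_i − Σ_{j<i} ((v_i · u_j) / (u_j · u_j)) · u_j.

Step by step this gives:
  u_1 = (1, 2, -1)
  u_2 = (-17/6, 1/3, -13/6)
  u_3 = (-120/77, 150/77, 180/77)

Orthogonality check:
  u_2 · u_1 = 0 (should be 0)
  u_3 · u_1 = 0 (should be 0)
  u_3 · u_2 = 0 (should be 0)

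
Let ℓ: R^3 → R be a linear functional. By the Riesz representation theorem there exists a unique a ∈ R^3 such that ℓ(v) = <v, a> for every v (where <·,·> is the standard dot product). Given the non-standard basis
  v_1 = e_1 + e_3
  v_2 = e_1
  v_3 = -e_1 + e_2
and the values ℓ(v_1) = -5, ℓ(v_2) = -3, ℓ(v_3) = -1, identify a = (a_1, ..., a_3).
a = (-3, -4, -2)

Write a = (a_1, ..., a_3) in the standard basis. For each basis vector v_i, ℓ(v_i) = <v_i, a> is a linear equation in the a_j's. Collect the n equations into a matrix system V a = ℓ, where row i of V is v_i (expressed in the standard basis). Since V is invertible (lower-triangular with 1s on the diagonal, up to permutation), solve by back-substitution:
  V =
[[1, 0, 1],
 [1, 0, 0],
 [-1, 1, 0]]
  V a = (-5, -3, -1)
Solving gives a = (-3, -4, -2).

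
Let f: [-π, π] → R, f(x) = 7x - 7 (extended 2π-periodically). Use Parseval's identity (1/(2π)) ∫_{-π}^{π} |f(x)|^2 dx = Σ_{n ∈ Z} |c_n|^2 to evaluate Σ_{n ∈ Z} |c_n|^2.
Σ |c_n|^2 = 49π^2/3 + 49

Expand and integrate term by term over [-π, π]:
  ∫ (7x)^2 dx = 49·(2π^3/3); ∫ 2·7·(-7)·x dx = 0 (odd integrand); ∫ (-7)^2 dx = 49·2π.
So (1/(2π)) ∫_{-π}^{π} (7x - 7)^2 dx = 49π^2/3 + 49 = 49π^2/3 + 49.
Parseval ⇒ Σ |c_n|^2 = 49π^2/3 + 49.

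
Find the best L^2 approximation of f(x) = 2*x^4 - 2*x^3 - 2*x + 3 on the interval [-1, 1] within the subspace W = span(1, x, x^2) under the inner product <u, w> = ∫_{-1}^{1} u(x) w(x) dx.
g(x) = 12*x^2/7 - 16*x/5 + 99/35

The best approximation g ∈ W is the orthogonal projection of f onto W. Writing g = a_0 + a_1 x + a_2 x^2, the coefficients solve the normal equations G · a = b where
  G_{ij} = <φ_i, φ_j> and b_i = <f, φ_i>, with φ_0 = 1, φ_1 = x, φ_2 = x^2.
G =
  [2, 0, 2/3]
  [0, 2/3, 0]
  [2/3, 0, 2/5],
b = (34/5, -32/15, 18/7).
Solving gives a_0 = 99/35, a_1 = -16/5, a_2 = 12/7, so
  g(x) = 12*x^2/7 - 16*x/5 + 99/35.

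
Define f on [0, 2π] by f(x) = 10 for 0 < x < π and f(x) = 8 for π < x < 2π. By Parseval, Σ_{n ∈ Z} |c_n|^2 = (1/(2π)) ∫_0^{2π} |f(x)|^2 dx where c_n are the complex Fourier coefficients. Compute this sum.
Σ |c_n|^2 = 82

Parseval equates the L^2 energy of f (normalised by 1/(2π)) with the ℓ^2 sum of its Fourier coefficients: (1/(2π)) ∫_0^{2π} |f|^2 = Σ |c_n|^2.
Compute the left side: (1/(2π)) [∫_0^π 10^2 dx + ∫_π^{2π} 8^2 dx] = (1/(2π)) · (100π + 64π) = (100 + 64)/2 = 82.
So Σ_{n ∈ Z} |c_n|^2 = 82.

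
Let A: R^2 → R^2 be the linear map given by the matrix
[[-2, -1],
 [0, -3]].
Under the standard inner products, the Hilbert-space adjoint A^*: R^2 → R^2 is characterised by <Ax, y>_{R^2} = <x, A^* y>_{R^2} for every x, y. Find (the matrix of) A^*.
A^* = A^T =
[[-2, 0],
 [-1, -3]]

For real matrices with standard dot products, the defining identity <Ax, y> = <x, A^* y> gives (Ax)^T y = x^T (A^*) y, i.e. x^T A^T y = x^T (A^*) y. Since this holds for all x, y, we must have A^* = A^T. Therefore
A^* =
[[-2, 0],
 [-1, -3]].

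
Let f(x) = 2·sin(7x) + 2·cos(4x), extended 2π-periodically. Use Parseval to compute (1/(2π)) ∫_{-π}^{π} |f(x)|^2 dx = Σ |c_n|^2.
Σ |c_n|^2 = 4

Expand |f|^2 and use orthogonality of {sin(nx), cos(mx)} on [-π, π]:
  ∫_{-π}^{π} sin(nx)^2 dx = π, ∫ cos(mx)^2 dx = π, and cross terms integrate to 0.
So ∫_{-π}^{π} f(x)^2 dx = 2^2 · π + 2^2 · π = (4 + 4)π.
Divide by 2π: (4 + 4)/2 = 4.
By Parseval, this equals Σ |c_n|^2.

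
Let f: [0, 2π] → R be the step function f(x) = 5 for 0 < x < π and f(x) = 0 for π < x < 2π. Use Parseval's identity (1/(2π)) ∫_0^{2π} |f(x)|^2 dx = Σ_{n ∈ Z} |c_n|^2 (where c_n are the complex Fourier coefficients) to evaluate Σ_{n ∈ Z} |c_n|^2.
Σ |c_n|^2 = 25/2

Parseval equates the L^2 energy of f (normalised by 1/(2π)) with the ℓ^2 sum of its Fourier coefficients: (1/(2π)) ∫_0^{2π} |f|^2 = Σ |c_n|^2.
Compute the left side: (1/(2π)) [∫_0^π 5^2 dx + ∫_π^{2π} 0^2 dx] = (1/(2π)) · (25π + 0π) = (25 + 0)/2 = 25/2.
So Σ_{n ∈ Z} |c_n|^2 = 25/2.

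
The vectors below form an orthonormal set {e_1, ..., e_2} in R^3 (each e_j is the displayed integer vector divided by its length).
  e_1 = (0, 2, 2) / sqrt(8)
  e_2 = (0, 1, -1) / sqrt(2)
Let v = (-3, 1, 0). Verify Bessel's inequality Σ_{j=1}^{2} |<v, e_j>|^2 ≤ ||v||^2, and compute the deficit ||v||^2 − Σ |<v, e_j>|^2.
Σ |<v, e_j>|^2 = 1; ||v||^2 = 10; deficit = 9

Write each e_j = u_j / sqrt(<u_j, u_j>) where u_j is the displayed integer vector. Then <v, e_j> = <v, u_j> / sqrt(<u_j, u_j>), so |<v, e_j>|^2 = <v, u_j>^2 / <u_j, u_j>.
Coefficients: <v, e_1> = 2/sqrt(8), <v, e_2> = 1/sqrt(2).
Square and sum: Σ |<v, e_j>|^2 = 1.
Compute ||v||^2 = v·v = 10.
Deficit = 10 − 1 = 9 ≥ 0, confirming Bessel's inequality. (The deficit equals ||v − Σ <v,e_j> e_j||^2, the squared distance from v to span{e_j}.)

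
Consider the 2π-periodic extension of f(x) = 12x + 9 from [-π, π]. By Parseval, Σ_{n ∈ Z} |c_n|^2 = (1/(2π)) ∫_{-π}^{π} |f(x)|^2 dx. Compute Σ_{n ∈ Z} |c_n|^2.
Σ |c_n|^2 = 48π^2 + 81

Expand and integrate term by term over [-π, π]:
  ∫ (12x)^2 dx = 144·(2π^3/3); ∫ 2·12·(9)·x dx = 0 (odd integrand); ∫ 9^2 dx = 81·2π.
So (1/(2π)) ∫_{-π}^{π} (12x + 9)^2 dx = 144π^2/3 + 81 = 48π^2 + 81.
Parseval ⇒ Σ |c_n|^2 = 48π^2 + 81.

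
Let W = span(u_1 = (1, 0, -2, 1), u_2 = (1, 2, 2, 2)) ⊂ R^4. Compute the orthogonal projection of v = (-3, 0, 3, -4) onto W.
proj_W(v) = (-31/11, -86/77, 262/77, -260/77)

Set up U = [u_1 | ... | u_2] ∈ R^(4×2). The projector onto W = col(U) is P = U (U^T U)^(-1) U^T.
Compute U^T U =
  [6, -1]
  [-1, 13],
and U^T v = (-13, -5).
Solve U^T U · c = U^T v for the coefficients: c = (-174/77, -43/77). The projection is proj_W(v) = U c.
Check: (v - proj_W(v)) · u_1 = 0  (should be 0).
Check: (v - proj_W(v)) · u_2 = 0  (should be 0).
Result: proj_W(v) = (-31/11, -86/77, 262/77, -260/77).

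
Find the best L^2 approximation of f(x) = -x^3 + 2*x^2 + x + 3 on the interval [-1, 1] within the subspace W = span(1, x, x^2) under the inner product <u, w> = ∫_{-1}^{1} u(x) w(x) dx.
g(x) = 2*x^2 + 2*x/5 + 3

The best approximation g ∈ W is the orthogonal projection of f onto W. Writing g = a_0 + a_1 x + a_2 x^2, the coefficients solve the normal equations G · a = b where
  G_{ij} = <φ_i, φ_j> and b_i = <f, φ_i>, with φ_0 = 1, φ_1 = x, φ_2 = x^2.
G =
  [2, 0, 2/3]
  [0, 2/3, 0]
  [2/3, 0, 2/5],
b = (22/3, 4/15, 14/5).
Solving gives a_0 = 3, a_1 = 2/5, a_2 = 2, so
  g(x) = 2*x^2 + 2*x/5 + 3.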